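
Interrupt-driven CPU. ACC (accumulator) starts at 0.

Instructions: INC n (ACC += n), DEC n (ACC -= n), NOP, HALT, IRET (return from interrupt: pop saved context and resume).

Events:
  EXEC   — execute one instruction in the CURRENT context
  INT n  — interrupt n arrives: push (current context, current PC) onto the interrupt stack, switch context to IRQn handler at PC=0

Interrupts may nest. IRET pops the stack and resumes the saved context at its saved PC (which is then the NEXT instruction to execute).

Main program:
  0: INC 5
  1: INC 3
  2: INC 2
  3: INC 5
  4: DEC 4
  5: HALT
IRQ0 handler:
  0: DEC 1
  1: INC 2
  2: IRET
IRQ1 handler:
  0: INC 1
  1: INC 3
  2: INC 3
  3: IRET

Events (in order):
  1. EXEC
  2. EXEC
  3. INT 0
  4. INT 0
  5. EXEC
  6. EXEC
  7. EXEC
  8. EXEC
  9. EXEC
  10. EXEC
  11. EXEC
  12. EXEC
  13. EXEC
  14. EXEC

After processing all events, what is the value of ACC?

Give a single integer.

Event 1 (EXEC): [MAIN] PC=0: INC 5 -> ACC=5
Event 2 (EXEC): [MAIN] PC=1: INC 3 -> ACC=8
Event 3 (INT 0): INT 0 arrives: push (MAIN, PC=2), enter IRQ0 at PC=0 (depth now 1)
Event 4 (INT 0): INT 0 arrives: push (IRQ0, PC=0), enter IRQ0 at PC=0 (depth now 2)
Event 5 (EXEC): [IRQ0] PC=0: DEC 1 -> ACC=7
Event 6 (EXEC): [IRQ0] PC=1: INC 2 -> ACC=9
Event 7 (EXEC): [IRQ0] PC=2: IRET -> resume IRQ0 at PC=0 (depth now 1)
Event 8 (EXEC): [IRQ0] PC=0: DEC 1 -> ACC=8
Event 9 (EXEC): [IRQ0] PC=1: INC 2 -> ACC=10
Event 10 (EXEC): [IRQ0] PC=2: IRET -> resume MAIN at PC=2 (depth now 0)
Event 11 (EXEC): [MAIN] PC=2: INC 2 -> ACC=12
Event 12 (EXEC): [MAIN] PC=3: INC 5 -> ACC=17
Event 13 (EXEC): [MAIN] PC=4: DEC 4 -> ACC=13
Event 14 (EXEC): [MAIN] PC=5: HALT

Answer: 13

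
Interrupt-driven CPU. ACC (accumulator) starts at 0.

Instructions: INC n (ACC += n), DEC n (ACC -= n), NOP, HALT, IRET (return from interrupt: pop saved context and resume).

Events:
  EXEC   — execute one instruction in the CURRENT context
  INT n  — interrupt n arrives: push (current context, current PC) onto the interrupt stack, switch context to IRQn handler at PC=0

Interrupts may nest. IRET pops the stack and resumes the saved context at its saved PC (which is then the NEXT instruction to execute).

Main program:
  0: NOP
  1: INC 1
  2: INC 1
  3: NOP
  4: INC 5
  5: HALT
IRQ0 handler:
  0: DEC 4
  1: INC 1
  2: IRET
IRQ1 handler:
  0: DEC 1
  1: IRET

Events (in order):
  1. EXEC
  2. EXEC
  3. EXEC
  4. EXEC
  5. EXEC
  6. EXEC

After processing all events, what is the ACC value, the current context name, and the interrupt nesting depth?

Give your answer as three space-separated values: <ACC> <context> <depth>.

Answer: 7 MAIN 0

Derivation:
Event 1 (EXEC): [MAIN] PC=0: NOP
Event 2 (EXEC): [MAIN] PC=1: INC 1 -> ACC=1
Event 3 (EXEC): [MAIN] PC=2: INC 1 -> ACC=2
Event 4 (EXEC): [MAIN] PC=3: NOP
Event 5 (EXEC): [MAIN] PC=4: INC 5 -> ACC=7
Event 6 (EXEC): [MAIN] PC=5: HALT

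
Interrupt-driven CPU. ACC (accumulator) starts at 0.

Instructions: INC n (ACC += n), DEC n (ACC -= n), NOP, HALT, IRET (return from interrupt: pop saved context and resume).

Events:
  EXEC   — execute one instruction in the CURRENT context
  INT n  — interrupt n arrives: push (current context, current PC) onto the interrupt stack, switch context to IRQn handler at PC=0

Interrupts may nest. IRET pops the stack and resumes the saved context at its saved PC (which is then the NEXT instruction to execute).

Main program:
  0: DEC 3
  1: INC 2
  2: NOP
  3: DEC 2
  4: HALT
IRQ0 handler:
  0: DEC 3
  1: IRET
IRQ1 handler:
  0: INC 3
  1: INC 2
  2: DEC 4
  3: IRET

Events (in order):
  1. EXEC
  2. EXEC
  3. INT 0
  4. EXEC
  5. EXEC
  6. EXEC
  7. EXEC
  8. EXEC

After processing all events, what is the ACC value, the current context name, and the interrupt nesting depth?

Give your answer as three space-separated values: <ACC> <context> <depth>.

Answer: -6 MAIN 0

Derivation:
Event 1 (EXEC): [MAIN] PC=0: DEC 3 -> ACC=-3
Event 2 (EXEC): [MAIN] PC=1: INC 2 -> ACC=-1
Event 3 (INT 0): INT 0 arrives: push (MAIN, PC=2), enter IRQ0 at PC=0 (depth now 1)
Event 4 (EXEC): [IRQ0] PC=0: DEC 3 -> ACC=-4
Event 5 (EXEC): [IRQ0] PC=1: IRET -> resume MAIN at PC=2 (depth now 0)
Event 6 (EXEC): [MAIN] PC=2: NOP
Event 7 (EXEC): [MAIN] PC=3: DEC 2 -> ACC=-6
Event 8 (EXEC): [MAIN] PC=4: HALT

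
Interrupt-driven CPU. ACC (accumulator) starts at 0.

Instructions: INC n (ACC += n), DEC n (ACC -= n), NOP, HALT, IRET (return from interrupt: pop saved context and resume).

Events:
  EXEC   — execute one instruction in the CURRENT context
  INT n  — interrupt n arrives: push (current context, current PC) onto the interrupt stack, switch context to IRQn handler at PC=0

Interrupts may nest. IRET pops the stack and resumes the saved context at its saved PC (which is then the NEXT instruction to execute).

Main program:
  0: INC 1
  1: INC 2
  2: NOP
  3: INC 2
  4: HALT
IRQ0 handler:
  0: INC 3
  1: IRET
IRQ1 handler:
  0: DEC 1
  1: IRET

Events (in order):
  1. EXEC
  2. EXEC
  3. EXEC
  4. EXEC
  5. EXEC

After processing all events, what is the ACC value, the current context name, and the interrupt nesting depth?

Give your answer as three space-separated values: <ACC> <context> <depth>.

Answer: 5 MAIN 0

Derivation:
Event 1 (EXEC): [MAIN] PC=0: INC 1 -> ACC=1
Event 2 (EXEC): [MAIN] PC=1: INC 2 -> ACC=3
Event 3 (EXEC): [MAIN] PC=2: NOP
Event 4 (EXEC): [MAIN] PC=3: INC 2 -> ACC=5
Event 5 (EXEC): [MAIN] PC=4: HALT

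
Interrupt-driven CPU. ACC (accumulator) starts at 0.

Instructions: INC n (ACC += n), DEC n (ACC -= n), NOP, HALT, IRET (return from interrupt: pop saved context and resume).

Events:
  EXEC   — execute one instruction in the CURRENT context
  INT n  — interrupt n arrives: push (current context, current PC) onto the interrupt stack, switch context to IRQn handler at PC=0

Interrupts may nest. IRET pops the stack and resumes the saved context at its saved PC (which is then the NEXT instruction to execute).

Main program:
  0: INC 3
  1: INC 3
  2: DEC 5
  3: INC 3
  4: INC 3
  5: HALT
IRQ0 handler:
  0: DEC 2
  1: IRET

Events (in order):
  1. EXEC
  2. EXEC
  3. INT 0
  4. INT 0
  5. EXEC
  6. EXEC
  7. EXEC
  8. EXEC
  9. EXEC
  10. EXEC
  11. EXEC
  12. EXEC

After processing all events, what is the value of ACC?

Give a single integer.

Event 1 (EXEC): [MAIN] PC=0: INC 3 -> ACC=3
Event 2 (EXEC): [MAIN] PC=1: INC 3 -> ACC=6
Event 3 (INT 0): INT 0 arrives: push (MAIN, PC=2), enter IRQ0 at PC=0 (depth now 1)
Event 4 (INT 0): INT 0 arrives: push (IRQ0, PC=0), enter IRQ0 at PC=0 (depth now 2)
Event 5 (EXEC): [IRQ0] PC=0: DEC 2 -> ACC=4
Event 6 (EXEC): [IRQ0] PC=1: IRET -> resume IRQ0 at PC=0 (depth now 1)
Event 7 (EXEC): [IRQ0] PC=0: DEC 2 -> ACC=2
Event 8 (EXEC): [IRQ0] PC=1: IRET -> resume MAIN at PC=2 (depth now 0)
Event 9 (EXEC): [MAIN] PC=2: DEC 5 -> ACC=-3
Event 10 (EXEC): [MAIN] PC=3: INC 3 -> ACC=0
Event 11 (EXEC): [MAIN] PC=4: INC 3 -> ACC=3
Event 12 (EXEC): [MAIN] PC=5: HALT

Answer: 3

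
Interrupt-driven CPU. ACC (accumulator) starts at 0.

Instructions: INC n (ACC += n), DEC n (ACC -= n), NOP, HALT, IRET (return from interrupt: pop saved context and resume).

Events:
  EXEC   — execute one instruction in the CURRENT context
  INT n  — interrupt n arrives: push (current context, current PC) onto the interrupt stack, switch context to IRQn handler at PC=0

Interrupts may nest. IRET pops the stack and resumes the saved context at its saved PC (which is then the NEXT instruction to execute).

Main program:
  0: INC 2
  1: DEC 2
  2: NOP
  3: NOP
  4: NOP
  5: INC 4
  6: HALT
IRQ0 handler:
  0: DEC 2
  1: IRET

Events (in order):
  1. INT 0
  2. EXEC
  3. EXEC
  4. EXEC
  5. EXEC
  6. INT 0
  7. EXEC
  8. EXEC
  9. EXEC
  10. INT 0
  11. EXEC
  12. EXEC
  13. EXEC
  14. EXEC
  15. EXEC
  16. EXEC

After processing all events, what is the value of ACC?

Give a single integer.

Event 1 (INT 0): INT 0 arrives: push (MAIN, PC=0), enter IRQ0 at PC=0 (depth now 1)
Event 2 (EXEC): [IRQ0] PC=0: DEC 2 -> ACC=-2
Event 3 (EXEC): [IRQ0] PC=1: IRET -> resume MAIN at PC=0 (depth now 0)
Event 4 (EXEC): [MAIN] PC=0: INC 2 -> ACC=0
Event 5 (EXEC): [MAIN] PC=1: DEC 2 -> ACC=-2
Event 6 (INT 0): INT 0 arrives: push (MAIN, PC=2), enter IRQ0 at PC=0 (depth now 1)
Event 7 (EXEC): [IRQ0] PC=0: DEC 2 -> ACC=-4
Event 8 (EXEC): [IRQ0] PC=1: IRET -> resume MAIN at PC=2 (depth now 0)
Event 9 (EXEC): [MAIN] PC=2: NOP
Event 10 (INT 0): INT 0 arrives: push (MAIN, PC=3), enter IRQ0 at PC=0 (depth now 1)
Event 11 (EXEC): [IRQ0] PC=0: DEC 2 -> ACC=-6
Event 12 (EXEC): [IRQ0] PC=1: IRET -> resume MAIN at PC=3 (depth now 0)
Event 13 (EXEC): [MAIN] PC=3: NOP
Event 14 (EXEC): [MAIN] PC=4: NOP
Event 15 (EXEC): [MAIN] PC=5: INC 4 -> ACC=-2
Event 16 (EXEC): [MAIN] PC=6: HALT

Answer: -2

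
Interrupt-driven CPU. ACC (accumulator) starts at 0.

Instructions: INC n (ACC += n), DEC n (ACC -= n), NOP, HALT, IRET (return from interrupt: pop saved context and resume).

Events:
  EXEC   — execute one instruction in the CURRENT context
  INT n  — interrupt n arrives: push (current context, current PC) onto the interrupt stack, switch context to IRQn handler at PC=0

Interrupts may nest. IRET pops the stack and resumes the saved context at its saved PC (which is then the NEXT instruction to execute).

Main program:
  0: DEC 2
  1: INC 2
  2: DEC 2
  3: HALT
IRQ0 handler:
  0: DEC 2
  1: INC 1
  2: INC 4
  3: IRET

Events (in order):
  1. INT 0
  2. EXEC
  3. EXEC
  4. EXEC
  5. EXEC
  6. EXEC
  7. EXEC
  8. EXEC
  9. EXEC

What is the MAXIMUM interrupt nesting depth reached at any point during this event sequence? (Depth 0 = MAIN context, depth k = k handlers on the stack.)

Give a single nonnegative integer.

Answer: 1

Derivation:
Event 1 (INT 0): INT 0 arrives: push (MAIN, PC=0), enter IRQ0 at PC=0 (depth now 1) [depth=1]
Event 2 (EXEC): [IRQ0] PC=0: DEC 2 -> ACC=-2 [depth=1]
Event 3 (EXEC): [IRQ0] PC=1: INC 1 -> ACC=-1 [depth=1]
Event 4 (EXEC): [IRQ0] PC=2: INC 4 -> ACC=3 [depth=1]
Event 5 (EXEC): [IRQ0] PC=3: IRET -> resume MAIN at PC=0 (depth now 0) [depth=0]
Event 6 (EXEC): [MAIN] PC=0: DEC 2 -> ACC=1 [depth=0]
Event 7 (EXEC): [MAIN] PC=1: INC 2 -> ACC=3 [depth=0]
Event 8 (EXEC): [MAIN] PC=2: DEC 2 -> ACC=1 [depth=0]
Event 9 (EXEC): [MAIN] PC=3: HALT [depth=0]
Max depth observed: 1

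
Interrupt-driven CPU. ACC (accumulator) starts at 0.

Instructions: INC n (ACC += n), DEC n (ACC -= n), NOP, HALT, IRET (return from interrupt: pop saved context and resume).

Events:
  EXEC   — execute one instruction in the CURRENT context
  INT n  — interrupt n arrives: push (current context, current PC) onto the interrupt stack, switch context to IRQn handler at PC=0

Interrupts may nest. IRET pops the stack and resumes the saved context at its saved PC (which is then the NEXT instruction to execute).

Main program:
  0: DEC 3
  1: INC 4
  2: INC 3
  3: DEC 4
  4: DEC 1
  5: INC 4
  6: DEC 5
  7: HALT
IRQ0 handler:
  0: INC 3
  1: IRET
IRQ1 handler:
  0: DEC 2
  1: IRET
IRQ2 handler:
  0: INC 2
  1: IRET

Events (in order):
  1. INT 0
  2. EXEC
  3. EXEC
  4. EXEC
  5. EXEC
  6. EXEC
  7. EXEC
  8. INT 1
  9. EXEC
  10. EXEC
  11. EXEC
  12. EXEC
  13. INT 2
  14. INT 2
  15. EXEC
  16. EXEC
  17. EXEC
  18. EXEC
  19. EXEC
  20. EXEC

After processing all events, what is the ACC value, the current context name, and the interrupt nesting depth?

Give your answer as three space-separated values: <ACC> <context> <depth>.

Event 1 (INT 0): INT 0 arrives: push (MAIN, PC=0), enter IRQ0 at PC=0 (depth now 1)
Event 2 (EXEC): [IRQ0] PC=0: INC 3 -> ACC=3
Event 3 (EXEC): [IRQ0] PC=1: IRET -> resume MAIN at PC=0 (depth now 0)
Event 4 (EXEC): [MAIN] PC=0: DEC 3 -> ACC=0
Event 5 (EXEC): [MAIN] PC=1: INC 4 -> ACC=4
Event 6 (EXEC): [MAIN] PC=2: INC 3 -> ACC=7
Event 7 (EXEC): [MAIN] PC=3: DEC 4 -> ACC=3
Event 8 (INT 1): INT 1 arrives: push (MAIN, PC=4), enter IRQ1 at PC=0 (depth now 1)
Event 9 (EXEC): [IRQ1] PC=0: DEC 2 -> ACC=1
Event 10 (EXEC): [IRQ1] PC=1: IRET -> resume MAIN at PC=4 (depth now 0)
Event 11 (EXEC): [MAIN] PC=4: DEC 1 -> ACC=0
Event 12 (EXEC): [MAIN] PC=5: INC 4 -> ACC=4
Event 13 (INT 2): INT 2 arrives: push (MAIN, PC=6), enter IRQ2 at PC=0 (depth now 1)
Event 14 (INT 2): INT 2 arrives: push (IRQ2, PC=0), enter IRQ2 at PC=0 (depth now 2)
Event 15 (EXEC): [IRQ2] PC=0: INC 2 -> ACC=6
Event 16 (EXEC): [IRQ2] PC=1: IRET -> resume IRQ2 at PC=0 (depth now 1)
Event 17 (EXEC): [IRQ2] PC=0: INC 2 -> ACC=8
Event 18 (EXEC): [IRQ2] PC=1: IRET -> resume MAIN at PC=6 (depth now 0)
Event 19 (EXEC): [MAIN] PC=6: DEC 5 -> ACC=3
Event 20 (EXEC): [MAIN] PC=7: HALT

Answer: 3 MAIN 0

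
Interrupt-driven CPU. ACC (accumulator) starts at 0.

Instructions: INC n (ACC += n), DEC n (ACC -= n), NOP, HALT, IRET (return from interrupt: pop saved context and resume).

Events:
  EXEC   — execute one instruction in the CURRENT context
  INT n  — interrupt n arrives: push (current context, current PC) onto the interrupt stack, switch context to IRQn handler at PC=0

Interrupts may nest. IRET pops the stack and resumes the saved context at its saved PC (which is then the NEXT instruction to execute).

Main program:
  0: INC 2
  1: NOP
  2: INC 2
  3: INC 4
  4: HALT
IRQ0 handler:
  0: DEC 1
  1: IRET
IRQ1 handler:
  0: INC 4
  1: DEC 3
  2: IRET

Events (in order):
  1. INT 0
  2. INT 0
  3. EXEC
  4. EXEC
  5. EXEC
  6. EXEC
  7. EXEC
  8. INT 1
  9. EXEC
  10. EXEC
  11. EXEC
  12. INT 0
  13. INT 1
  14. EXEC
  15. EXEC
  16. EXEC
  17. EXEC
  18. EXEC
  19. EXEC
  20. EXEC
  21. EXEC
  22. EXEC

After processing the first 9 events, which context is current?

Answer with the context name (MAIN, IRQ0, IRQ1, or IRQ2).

Event 1 (INT 0): INT 0 arrives: push (MAIN, PC=0), enter IRQ0 at PC=0 (depth now 1)
Event 2 (INT 0): INT 0 arrives: push (IRQ0, PC=0), enter IRQ0 at PC=0 (depth now 2)
Event 3 (EXEC): [IRQ0] PC=0: DEC 1 -> ACC=-1
Event 4 (EXEC): [IRQ0] PC=1: IRET -> resume IRQ0 at PC=0 (depth now 1)
Event 5 (EXEC): [IRQ0] PC=0: DEC 1 -> ACC=-2
Event 6 (EXEC): [IRQ0] PC=1: IRET -> resume MAIN at PC=0 (depth now 0)
Event 7 (EXEC): [MAIN] PC=0: INC 2 -> ACC=0
Event 8 (INT 1): INT 1 arrives: push (MAIN, PC=1), enter IRQ1 at PC=0 (depth now 1)
Event 9 (EXEC): [IRQ1] PC=0: INC 4 -> ACC=4

Answer: IRQ1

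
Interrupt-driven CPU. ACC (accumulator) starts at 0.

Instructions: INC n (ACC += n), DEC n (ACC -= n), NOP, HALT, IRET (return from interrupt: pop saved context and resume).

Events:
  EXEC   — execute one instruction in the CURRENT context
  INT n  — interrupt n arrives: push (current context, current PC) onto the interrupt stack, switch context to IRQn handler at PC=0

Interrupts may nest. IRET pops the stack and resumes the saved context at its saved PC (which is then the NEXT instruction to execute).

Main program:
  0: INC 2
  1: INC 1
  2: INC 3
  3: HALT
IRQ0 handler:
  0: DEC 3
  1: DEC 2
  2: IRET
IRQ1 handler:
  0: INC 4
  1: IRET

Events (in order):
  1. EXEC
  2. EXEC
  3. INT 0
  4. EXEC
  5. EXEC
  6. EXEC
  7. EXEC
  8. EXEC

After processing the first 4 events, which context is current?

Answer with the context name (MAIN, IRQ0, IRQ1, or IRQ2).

Answer: IRQ0

Derivation:
Event 1 (EXEC): [MAIN] PC=0: INC 2 -> ACC=2
Event 2 (EXEC): [MAIN] PC=1: INC 1 -> ACC=3
Event 3 (INT 0): INT 0 arrives: push (MAIN, PC=2), enter IRQ0 at PC=0 (depth now 1)
Event 4 (EXEC): [IRQ0] PC=0: DEC 3 -> ACC=0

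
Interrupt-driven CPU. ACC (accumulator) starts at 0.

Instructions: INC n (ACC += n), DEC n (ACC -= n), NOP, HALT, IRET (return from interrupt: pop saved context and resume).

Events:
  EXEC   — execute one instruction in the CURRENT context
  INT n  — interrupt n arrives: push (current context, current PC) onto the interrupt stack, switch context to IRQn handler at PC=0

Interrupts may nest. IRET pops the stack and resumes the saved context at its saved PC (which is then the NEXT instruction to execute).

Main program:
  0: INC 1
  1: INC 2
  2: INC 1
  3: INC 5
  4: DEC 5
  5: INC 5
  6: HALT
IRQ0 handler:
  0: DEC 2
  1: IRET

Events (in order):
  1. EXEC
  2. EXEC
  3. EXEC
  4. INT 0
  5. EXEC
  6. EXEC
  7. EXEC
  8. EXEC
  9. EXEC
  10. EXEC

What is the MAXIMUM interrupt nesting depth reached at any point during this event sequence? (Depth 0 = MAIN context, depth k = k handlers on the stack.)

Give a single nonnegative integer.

Answer: 1

Derivation:
Event 1 (EXEC): [MAIN] PC=0: INC 1 -> ACC=1 [depth=0]
Event 2 (EXEC): [MAIN] PC=1: INC 2 -> ACC=3 [depth=0]
Event 3 (EXEC): [MAIN] PC=2: INC 1 -> ACC=4 [depth=0]
Event 4 (INT 0): INT 0 arrives: push (MAIN, PC=3), enter IRQ0 at PC=0 (depth now 1) [depth=1]
Event 5 (EXEC): [IRQ0] PC=0: DEC 2 -> ACC=2 [depth=1]
Event 6 (EXEC): [IRQ0] PC=1: IRET -> resume MAIN at PC=3 (depth now 0) [depth=0]
Event 7 (EXEC): [MAIN] PC=3: INC 5 -> ACC=7 [depth=0]
Event 8 (EXEC): [MAIN] PC=4: DEC 5 -> ACC=2 [depth=0]
Event 9 (EXEC): [MAIN] PC=5: INC 5 -> ACC=7 [depth=0]
Event 10 (EXEC): [MAIN] PC=6: HALT [depth=0]
Max depth observed: 1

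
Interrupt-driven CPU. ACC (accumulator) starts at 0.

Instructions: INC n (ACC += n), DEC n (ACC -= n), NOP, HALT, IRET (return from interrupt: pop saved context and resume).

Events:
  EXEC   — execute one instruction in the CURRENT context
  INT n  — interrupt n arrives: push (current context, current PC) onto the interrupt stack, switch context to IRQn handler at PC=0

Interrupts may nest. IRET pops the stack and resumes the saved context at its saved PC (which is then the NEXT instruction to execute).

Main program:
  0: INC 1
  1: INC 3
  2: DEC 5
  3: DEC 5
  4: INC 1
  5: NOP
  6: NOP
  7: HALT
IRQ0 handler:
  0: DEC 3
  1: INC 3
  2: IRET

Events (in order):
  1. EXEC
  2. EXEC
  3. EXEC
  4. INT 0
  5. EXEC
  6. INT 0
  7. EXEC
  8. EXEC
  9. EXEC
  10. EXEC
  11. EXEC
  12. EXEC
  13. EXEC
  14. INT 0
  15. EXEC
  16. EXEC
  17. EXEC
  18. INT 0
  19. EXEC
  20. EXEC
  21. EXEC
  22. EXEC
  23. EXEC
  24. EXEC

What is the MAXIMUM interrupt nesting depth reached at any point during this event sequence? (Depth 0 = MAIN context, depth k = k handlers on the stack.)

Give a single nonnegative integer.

Answer: 2

Derivation:
Event 1 (EXEC): [MAIN] PC=0: INC 1 -> ACC=1 [depth=0]
Event 2 (EXEC): [MAIN] PC=1: INC 3 -> ACC=4 [depth=0]
Event 3 (EXEC): [MAIN] PC=2: DEC 5 -> ACC=-1 [depth=0]
Event 4 (INT 0): INT 0 arrives: push (MAIN, PC=3), enter IRQ0 at PC=0 (depth now 1) [depth=1]
Event 5 (EXEC): [IRQ0] PC=0: DEC 3 -> ACC=-4 [depth=1]
Event 6 (INT 0): INT 0 arrives: push (IRQ0, PC=1), enter IRQ0 at PC=0 (depth now 2) [depth=2]
Event 7 (EXEC): [IRQ0] PC=0: DEC 3 -> ACC=-7 [depth=2]
Event 8 (EXEC): [IRQ0] PC=1: INC 3 -> ACC=-4 [depth=2]
Event 9 (EXEC): [IRQ0] PC=2: IRET -> resume IRQ0 at PC=1 (depth now 1) [depth=1]
Event 10 (EXEC): [IRQ0] PC=1: INC 3 -> ACC=-1 [depth=1]
Event 11 (EXEC): [IRQ0] PC=2: IRET -> resume MAIN at PC=3 (depth now 0) [depth=0]
Event 12 (EXEC): [MAIN] PC=3: DEC 5 -> ACC=-6 [depth=0]
Event 13 (EXEC): [MAIN] PC=4: INC 1 -> ACC=-5 [depth=0]
Event 14 (INT 0): INT 0 arrives: push (MAIN, PC=5), enter IRQ0 at PC=0 (depth now 1) [depth=1]
Event 15 (EXEC): [IRQ0] PC=0: DEC 3 -> ACC=-8 [depth=1]
Event 16 (EXEC): [IRQ0] PC=1: INC 3 -> ACC=-5 [depth=1]
Event 17 (EXEC): [IRQ0] PC=2: IRET -> resume MAIN at PC=5 (depth now 0) [depth=0]
Event 18 (INT 0): INT 0 arrives: push (MAIN, PC=5), enter IRQ0 at PC=0 (depth now 1) [depth=1]
Event 19 (EXEC): [IRQ0] PC=0: DEC 3 -> ACC=-8 [depth=1]
Event 20 (EXEC): [IRQ0] PC=1: INC 3 -> ACC=-5 [depth=1]
Event 21 (EXEC): [IRQ0] PC=2: IRET -> resume MAIN at PC=5 (depth now 0) [depth=0]
Event 22 (EXEC): [MAIN] PC=5: NOP [depth=0]
Event 23 (EXEC): [MAIN] PC=6: NOP [depth=0]
Event 24 (EXEC): [MAIN] PC=7: HALT [depth=0]
Max depth observed: 2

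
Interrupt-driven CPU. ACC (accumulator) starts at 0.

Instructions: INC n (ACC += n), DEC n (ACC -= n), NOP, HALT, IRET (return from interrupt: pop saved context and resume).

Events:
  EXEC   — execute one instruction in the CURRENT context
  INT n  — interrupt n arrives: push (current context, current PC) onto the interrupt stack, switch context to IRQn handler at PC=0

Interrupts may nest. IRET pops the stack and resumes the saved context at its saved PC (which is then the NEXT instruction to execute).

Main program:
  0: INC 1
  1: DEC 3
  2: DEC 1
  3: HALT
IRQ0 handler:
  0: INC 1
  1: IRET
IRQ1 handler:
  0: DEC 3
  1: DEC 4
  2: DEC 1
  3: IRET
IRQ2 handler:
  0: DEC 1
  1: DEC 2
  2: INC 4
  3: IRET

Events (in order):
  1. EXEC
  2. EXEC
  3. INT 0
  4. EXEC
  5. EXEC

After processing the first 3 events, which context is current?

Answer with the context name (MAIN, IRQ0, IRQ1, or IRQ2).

Event 1 (EXEC): [MAIN] PC=0: INC 1 -> ACC=1
Event 2 (EXEC): [MAIN] PC=1: DEC 3 -> ACC=-2
Event 3 (INT 0): INT 0 arrives: push (MAIN, PC=2), enter IRQ0 at PC=0 (depth now 1)

Answer: IRQ0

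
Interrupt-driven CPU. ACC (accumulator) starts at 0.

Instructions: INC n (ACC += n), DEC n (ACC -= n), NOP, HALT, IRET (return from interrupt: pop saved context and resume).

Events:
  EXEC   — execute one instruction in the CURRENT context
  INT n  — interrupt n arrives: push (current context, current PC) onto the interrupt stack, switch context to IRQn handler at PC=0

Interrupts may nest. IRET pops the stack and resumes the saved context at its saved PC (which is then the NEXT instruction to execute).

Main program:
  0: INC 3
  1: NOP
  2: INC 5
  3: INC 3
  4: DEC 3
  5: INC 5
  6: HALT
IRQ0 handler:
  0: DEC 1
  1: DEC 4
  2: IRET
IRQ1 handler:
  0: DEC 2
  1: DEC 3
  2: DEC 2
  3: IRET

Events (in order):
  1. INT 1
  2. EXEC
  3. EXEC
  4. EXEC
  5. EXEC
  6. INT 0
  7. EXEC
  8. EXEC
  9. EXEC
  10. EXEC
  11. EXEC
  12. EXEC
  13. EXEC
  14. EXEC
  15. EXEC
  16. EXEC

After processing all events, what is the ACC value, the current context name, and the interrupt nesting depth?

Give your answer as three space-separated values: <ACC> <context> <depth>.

Answer: 1 MAIN 0

Derivation:
Event 1 (INT 1): INT 1 arrives: push (MAIN, PC=0), enter IRQ1 at PC=0 (depth now 1)
Event 2 (EXEC): [IRQ1] PC=0: DEC 2 -> ACC=-2
Event 3 (EXEC): [IRQ1] PC=1: DEC 3 -> ACC=-5
Event 4 (EXEC): [IRQ1] PC=2: DEC 2 -> ACC=-7
Event 5 (EXEC): [IRQ1] PC=3: IRET -> resume MAIN at PC=0 (depth now 0)
Event 6 (INT 0): INT 0 arrives: push (MAIN, PC=0), enter IRQ0 at PC=0 (depth now 1)
Event 7 (EXEC): [IRQ0] PC=0: DEC 1 -> ACC=-8
Event 8 (EXEC): [IRQ0] PC=1: DEC 4 -> ACC=-12
Event 9 (EXEC): [IRQ0] PC=2: IRET -> resume MAIN at PC=0 (depth now 0)
Event 10 (EXEC): [MAIN] PC=0: INC 3 -> ACC=-9
Event 11 (EXEC): [MAIN] PC=1: NOP
Event 12 (EXEC): [MAIN] PC=2: INC 5 -> ACC=-4
Event 13 (EXEC): [MAIN] PC=3: INC 3 -> ACC=-1
Event 14 (EXEC): [MAIN] PC=4: DEC 3 -> ACC=-4
Event 15 (EXEC): [MAIN] PC=5: INC 5 -> ACC=1
Event 16 (EXEC): [MAIN] PC=6: HALT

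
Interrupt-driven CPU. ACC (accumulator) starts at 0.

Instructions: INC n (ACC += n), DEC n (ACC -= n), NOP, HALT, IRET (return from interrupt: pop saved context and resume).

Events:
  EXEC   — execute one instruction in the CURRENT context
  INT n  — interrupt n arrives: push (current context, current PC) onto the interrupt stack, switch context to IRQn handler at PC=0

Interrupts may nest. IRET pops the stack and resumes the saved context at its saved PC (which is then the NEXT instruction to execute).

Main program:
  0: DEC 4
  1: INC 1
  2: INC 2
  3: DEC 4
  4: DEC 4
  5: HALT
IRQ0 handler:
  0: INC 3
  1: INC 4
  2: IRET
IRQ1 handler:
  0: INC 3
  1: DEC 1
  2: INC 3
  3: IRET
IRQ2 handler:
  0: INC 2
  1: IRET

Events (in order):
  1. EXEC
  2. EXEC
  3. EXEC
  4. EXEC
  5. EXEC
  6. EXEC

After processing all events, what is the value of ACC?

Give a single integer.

Answer: -9

Derivation:
Event 1 (EXEC): [MAIN] PC=0: DEC 4 -> ACC=-4
Event 2 (EXEC): [MAIN] PC=1: INC 1 -> ACC=-3
Event 3 (EXEC): [MAIN] PC=2: INC 2 -> ACC=-1
Event 4 (EXEC): [MAIN] PC=3: DEC 4 -> ACC=-5
Event 5 (EXEC): [MAIN] PC=4: DEC 4 -> ACC=-9
Event 6 (EXEC): [MAIN] PC=5: HALT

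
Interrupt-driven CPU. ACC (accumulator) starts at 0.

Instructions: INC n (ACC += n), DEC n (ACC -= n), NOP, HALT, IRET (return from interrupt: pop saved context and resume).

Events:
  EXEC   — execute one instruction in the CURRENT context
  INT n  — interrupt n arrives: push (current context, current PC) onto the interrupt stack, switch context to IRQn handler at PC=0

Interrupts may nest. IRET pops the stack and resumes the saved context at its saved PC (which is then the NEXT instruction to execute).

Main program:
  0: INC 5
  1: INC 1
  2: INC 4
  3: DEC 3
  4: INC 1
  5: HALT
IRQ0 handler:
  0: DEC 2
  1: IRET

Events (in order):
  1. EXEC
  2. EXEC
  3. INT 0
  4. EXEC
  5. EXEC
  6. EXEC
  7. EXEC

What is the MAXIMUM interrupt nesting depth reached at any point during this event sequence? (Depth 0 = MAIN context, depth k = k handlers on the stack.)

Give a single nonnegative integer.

Event 1 (EXEC): [MAIN] PC=0: INC 5 -> ACC=5 [depth=0]
Event 2 (EXEC): [MAIN] PC=1: INC 1 -> ACC=6 [depth=0]
Event 3 (INT 0): INT 0 arrives: push (MAIN, PC=2), enter IRQ0 at PC=0 (depth now 1) [depth=1]
Event 4 (EXEC): [IRQ0] PC=0: DEC 2 -> ACC=4 [depth=1]
Event 5 (EXEC): [IRQ0] PC=1: IRET -> resume MAIN at PC=2 (depth now 0) [depth=0]
Event 6 (EXEC): [MAIN] PC=2: INC 4 -> ACC=8 [depth=0]
Event 7 (EXEC): [MAIN] PC=3: DEC 3 -> ACC=5 [depth=0]
Max depth observed: 1

Answer: 1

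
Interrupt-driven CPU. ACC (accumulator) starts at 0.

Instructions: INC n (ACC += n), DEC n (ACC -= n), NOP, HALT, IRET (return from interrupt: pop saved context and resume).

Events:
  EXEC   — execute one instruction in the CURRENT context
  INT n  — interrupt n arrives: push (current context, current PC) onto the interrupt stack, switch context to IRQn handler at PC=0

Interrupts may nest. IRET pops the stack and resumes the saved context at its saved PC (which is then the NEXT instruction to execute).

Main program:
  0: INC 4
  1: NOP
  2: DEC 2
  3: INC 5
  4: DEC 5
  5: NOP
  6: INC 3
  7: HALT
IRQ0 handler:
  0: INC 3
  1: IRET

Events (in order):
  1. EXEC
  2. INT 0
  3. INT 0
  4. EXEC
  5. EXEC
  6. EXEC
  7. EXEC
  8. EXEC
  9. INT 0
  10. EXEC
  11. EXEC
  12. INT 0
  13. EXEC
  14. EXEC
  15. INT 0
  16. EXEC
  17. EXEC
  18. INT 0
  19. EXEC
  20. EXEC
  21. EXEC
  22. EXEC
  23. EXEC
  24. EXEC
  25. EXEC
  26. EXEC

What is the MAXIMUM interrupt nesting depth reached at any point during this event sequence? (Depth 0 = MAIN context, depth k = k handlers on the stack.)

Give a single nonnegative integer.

Answer: 2

Derivation:
Event 1 (EXEC): [MAIN] PC=0: INC 4 -> ACC=4 [depth=0]
Event 2 (INT 0): INT 0 arrives: push (MAIN, PC=1), enter IRQ0 at PC=0 (depth now 1) [depth=1]
Event 3 (INT 0): INT 0 arrives: push (IRQ0, PC=0), enter IRQ0 at PC=0 (depth now 2) [depth=2]
Event 4 (EXEC): [IRQ0] PC=0: INC 3 -> ACC=7 [depth=2]
Event 5 (EXEC): [IRQ0] PC=1: IRET -> resume IRQ0 at PC=0 (depth now 1) [depth=1]
Event 6 (EXEC): [IRQ0] PC=0: INC 3 -> ACC=10 [depth=1]
Event 7 (EXEC): [IRQ0] PC=1: IRET -> resume MAIN at PC=1 (depth now 0) [depth=0]
Event 8 (EXEC): [MAIN] PC=1: NOP [depth=0]
Event 9 (INT 0): INT 0 arrives: push (MAIN, PC=2), enter IRQ0 at PC=0 (depth now 1) [depth=1]
Event 10 (EXEC): [IRQ0] PC=0: INC 3 -> ACC=13 [depth=1]
Event 11 (EXEC): [IRQ0] PC=1: IRET -> resume MAIN at PC=2 (depth now 0) [depth=0]
Event 12 (INT 0): INT 0 arrives: push (MAIN, PC=2), enter IRQ0 at PC=0 (depth now 1) [depth=1]
Event 13 (EXEC): [IRQ0] PC=0: INC 3 -> ACC=16 [depth=1]
Event 14 (EXEC): [IRQ0] PC=1: IRET -> resume MAIN at PC=2 (depth now 0) [depth=0]
Event 15 (INT 0): INT 0 arrives: push (MAIN, PC=2), enter IRQ0 at PC=0 (depth now 1) [depth=1]
Event 16 (EXEC): [IRQ0] PC=0: INC 3 -> ACC=19 [depth=1]
Event 17 (EXEC): [IRQ0] PC=1: IRET -> resume MAIN at PC=2 (depth now 0) [depth=0]
Event 18 (INT 0): INT 0 arrives: push (MAIN, PC=2), enter IRQ0 at PC=0 (depth now 1) [depth=1]
Event 19 (EXEC): [IRQ0] PC=0: INC 3 -> ACC=22 [depth=1]
Event 20 (EXEC): [IRQ0] PC=1: IRET -> resume MAIN at PC=2 (depth now 0) [depth=0]
Event 21 (EXEC): [MAIN] PC=2: DEC 2 -> ACC=20 [depth=0]
Event 22 (EXEC): [MAIN] PC=3: INC 5 -> ACC=25 [depth=0]
Event 23 (EXEC): [MAIN] PC=4: DEC 5 -> ACC=20 [depth=0]
Event 24 (EXEC): [MAIN] PC=5: NOP [depth=0]
Event 25 (EXEC): [MAIN] PC=6: INC 3 -> ACC=23 [depth=0]
Event 26 (EXEC): [MAIN] PC=7: HALT [depth=0]
Max depth observed: 2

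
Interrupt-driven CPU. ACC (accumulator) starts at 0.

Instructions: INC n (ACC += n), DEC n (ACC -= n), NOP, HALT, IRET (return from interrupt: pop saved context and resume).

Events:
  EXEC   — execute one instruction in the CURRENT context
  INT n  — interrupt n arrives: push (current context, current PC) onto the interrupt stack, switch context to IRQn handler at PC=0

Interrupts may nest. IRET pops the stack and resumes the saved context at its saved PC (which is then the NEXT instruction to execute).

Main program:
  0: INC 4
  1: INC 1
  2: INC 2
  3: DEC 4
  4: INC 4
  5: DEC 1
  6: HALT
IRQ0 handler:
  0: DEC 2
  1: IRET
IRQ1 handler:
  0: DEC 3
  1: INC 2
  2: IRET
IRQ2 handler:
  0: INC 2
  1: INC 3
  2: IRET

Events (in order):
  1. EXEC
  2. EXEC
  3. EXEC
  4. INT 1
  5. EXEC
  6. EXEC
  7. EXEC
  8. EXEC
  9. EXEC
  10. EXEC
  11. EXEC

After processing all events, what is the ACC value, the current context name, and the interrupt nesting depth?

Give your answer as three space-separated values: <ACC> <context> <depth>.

Event 1 (EXEC): [MAIN] PC=0: INC 4 -> ACC=4
Event 2 (EXEC): [MAIN] PC=1: INC 1 -> ACC=5
Event 3 (EXEC): [MAIN] PC=2: INC 2 -> ACC=7
Event 4 (INT 1): INT 1 arrives: push (MAIN, PC=3), enter IRQ1 at PC=0 (depth now 1)
Event 5 (EXEC): [IRQ1] PC=0: DEC 3 -> ACC=4
Event 6 (EXEC): [IRQ1] PC=1: INC 2 -> ACC=6
Event 7 (EXEC): [IRQ1] PC=2: IRET -> resume MAIN at PC=3 (depth now 0)
Event 8 (EXEC): [MAIN] PC=3: DEC 4 -> ACC=2
Event 9 (EXEC): [MAIN] PC=4: INC 4 -> ACC=6
Event 10 (EXEC): [MAIN] PC=5: DEC 1 -> ACC=5
Event 11 (EXEC): [MAIN] PC=6: HALT

Answer: 5 MAIN 0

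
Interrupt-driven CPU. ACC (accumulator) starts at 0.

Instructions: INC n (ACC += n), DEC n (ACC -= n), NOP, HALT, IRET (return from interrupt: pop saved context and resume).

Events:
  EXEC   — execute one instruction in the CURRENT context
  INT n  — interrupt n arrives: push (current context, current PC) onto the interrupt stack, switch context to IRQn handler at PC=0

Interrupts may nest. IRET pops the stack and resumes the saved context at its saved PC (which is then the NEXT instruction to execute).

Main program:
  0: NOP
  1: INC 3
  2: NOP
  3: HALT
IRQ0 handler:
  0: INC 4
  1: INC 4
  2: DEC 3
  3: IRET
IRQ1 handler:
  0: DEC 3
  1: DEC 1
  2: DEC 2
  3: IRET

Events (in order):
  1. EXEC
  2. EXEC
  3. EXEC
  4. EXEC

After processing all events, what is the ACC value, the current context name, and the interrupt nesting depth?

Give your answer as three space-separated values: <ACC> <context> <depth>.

Event 1 (EXEC): [MAIN] PC=0: NOP
Event 2 (EXEC): [MAIN] PC=1: INC 3 -> ACC=3
Event 3 (EXEC): [MAIN] PC=2: NOP
Event 4 (EXEC): [MAIN] PC=3: HALT

Answer: 3 MAIN 0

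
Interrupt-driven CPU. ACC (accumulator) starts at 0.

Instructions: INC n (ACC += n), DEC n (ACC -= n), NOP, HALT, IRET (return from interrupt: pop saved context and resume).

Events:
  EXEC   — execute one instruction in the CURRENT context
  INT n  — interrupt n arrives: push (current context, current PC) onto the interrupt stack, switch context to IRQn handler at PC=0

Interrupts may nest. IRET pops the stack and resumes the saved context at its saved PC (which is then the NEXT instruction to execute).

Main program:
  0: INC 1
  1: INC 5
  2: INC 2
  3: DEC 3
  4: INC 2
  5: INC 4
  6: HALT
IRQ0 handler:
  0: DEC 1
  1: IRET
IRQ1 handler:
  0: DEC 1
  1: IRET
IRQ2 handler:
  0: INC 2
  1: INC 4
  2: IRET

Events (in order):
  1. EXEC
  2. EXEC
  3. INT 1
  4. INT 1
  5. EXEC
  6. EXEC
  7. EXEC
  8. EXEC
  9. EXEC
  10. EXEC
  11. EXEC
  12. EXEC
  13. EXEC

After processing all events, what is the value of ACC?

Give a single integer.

Answer: 9

Derivation:
Event 1 (EXEC): [MAIN] PC=0: INC 1 -> ACC=1
Event 2 (EXEC): [MAIN] PC=1: INC 5 -> ACC=6
Event 3 (INT 1): INT 1 arrives: push (MAIN, PC=2), enter IRQ1 at PC=0 (depth now 1)
Event 4 (INT 1): INT 1 arrives: push (IRQ1, PC=0), enter IRQ1 at PC=0 (depth now 2)
Event 5 (EXEC): [IRQ1] PC=0: DEC 1 -> ACC=5
Event 6 (EXEC): [IRQ1] PC=1: IRET -> resume IRQ1 at PC=0 (depth now 1)
Event 7 (EXEC): [IRQ1] PC=0: DEC 1 -> ACC=4
Event 8 (EXEC): [IRQ1] PC=1: IRET -> resume MAIN at PC=2 (depth now 0)
Event 9 (EXEC): [MAIN] PC=2: INC 2 -> ACC=6
Event 10 (EXEC): [MAIN] PC=3: DEC 3 -> ACC=3
Event 11 (EXEC): [MAIN] PC=4: INC 2 -> ACC=5
Event 12 (EXEC): [MAIN] PC=5: INC 4 -> ACC=9
Event 13 (EXEC): [MAIN] PC=6: HALT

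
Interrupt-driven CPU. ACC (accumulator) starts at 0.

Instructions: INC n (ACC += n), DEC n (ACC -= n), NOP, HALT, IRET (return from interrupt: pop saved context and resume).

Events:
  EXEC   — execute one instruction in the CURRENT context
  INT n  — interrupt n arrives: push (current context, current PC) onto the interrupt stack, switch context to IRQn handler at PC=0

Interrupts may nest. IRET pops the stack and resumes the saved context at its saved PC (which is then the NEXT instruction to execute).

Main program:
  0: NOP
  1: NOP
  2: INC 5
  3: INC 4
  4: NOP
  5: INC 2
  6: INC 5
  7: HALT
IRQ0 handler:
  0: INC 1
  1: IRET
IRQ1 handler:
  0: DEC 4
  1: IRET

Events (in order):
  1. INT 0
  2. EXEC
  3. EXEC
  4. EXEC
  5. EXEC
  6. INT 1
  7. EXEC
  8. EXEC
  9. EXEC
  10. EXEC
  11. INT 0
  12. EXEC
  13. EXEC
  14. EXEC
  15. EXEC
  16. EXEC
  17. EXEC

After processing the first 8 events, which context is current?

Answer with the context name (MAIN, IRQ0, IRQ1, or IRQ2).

Answer: MAIN

Derivation:
Event 1 (INT 0): INT 0 arrives: push (MAIN, PC=0), enter IRQ0 at PC=0 (depth now 1)
Event 2 (EXEC): [IRQ0] PC=0: INC 1 -> ACC=1
Event 3 (EXEC): [IRQ0] PC=1: IRET -> resume MAIN at PC=0 (depth now 0)
Event 4 (EXEC): [MAIN] PC=0: NOP
Event 5 (EXEC): [MAIN] PC=1: NOP
Event 6 (INT 1): INT 1 arrives: push (MAIN, PC=2), enter IRQ1 at PC=0 (depth now 1)
Event 7 (EXEC): [IRQ1] PC=0: DEC 4 -> ACC=-3
Event 8 (EXEC): [IRQ1] PC=1: IRET -> resume MAIN at PC=2 (depth now 0)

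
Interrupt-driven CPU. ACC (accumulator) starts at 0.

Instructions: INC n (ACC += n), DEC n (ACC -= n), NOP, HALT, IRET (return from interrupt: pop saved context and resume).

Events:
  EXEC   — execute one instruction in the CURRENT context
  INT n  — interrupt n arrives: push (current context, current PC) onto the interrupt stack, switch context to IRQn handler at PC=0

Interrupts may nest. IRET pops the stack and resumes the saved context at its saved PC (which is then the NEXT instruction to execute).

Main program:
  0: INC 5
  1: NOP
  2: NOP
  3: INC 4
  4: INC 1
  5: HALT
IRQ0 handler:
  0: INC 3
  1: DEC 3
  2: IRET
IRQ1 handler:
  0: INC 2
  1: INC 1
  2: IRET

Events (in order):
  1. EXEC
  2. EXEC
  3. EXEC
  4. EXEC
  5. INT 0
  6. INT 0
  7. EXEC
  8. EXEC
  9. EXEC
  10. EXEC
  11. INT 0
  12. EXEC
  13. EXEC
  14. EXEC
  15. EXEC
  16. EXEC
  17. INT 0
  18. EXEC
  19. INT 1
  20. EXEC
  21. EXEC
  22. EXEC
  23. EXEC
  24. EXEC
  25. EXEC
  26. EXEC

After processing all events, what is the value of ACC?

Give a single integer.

Answer: 13

Derivation:
Event 1 (EXEC): [MAIN] PC=0: INC 5 -> ACC=5
Event 2 (EXEC): [MAIN] PC=1: NOP
Event 3 (EXEC): [MAIN] PC=2: NOP
Event 4 (EXEC): [MAIN] PC=3: INC 4 -> ACC=9
Event 5 (INT 0): INT 0 arrives: push (MAIN, PC=4), enter IRQ0 at PC=0 (depth now 1)
Event 6 (INT 0): INT 0 arrives: push (IRQ0, PC=0), enter IRQ0 at PC=0 (depth now 2)
Event 7 (EXEC): [IRQ0] PC=0: INC 3 -> ACC=12
Event 8 (EXEC): [IRQ0] PC=1: DEC 3 -> ACC=9
Event 9 (EXEC): [IRQ0] PC=2: IRET -> resume IRQ0 at PC=0 (depth now 1)
Event 10 (EXEC): [IRQ0] PC=0: INC 3 -> ACC=12
Event 11 (INT 0): INT 0 arrives: push (IRQ0, PC=1), enter IRQ0 at PC=0 (depth now 2)
Event 12 (EXEC): [IRQ0] PC=0: INC 3 -> ACC=15
Event 13 (EXEC): [IRQ0] PC=1: DEC 3 -> ACC=12
Event 14 (EXEC): [IRQ0] PC=2: IRET -> resume IRQ0 at PC=1 (depth now 1)
Event 15 (EXEC): [IRQ0] PC=1: DEC 3 -> ACC=9
Event 16 (EXEC): [IRQ0] PC=2: IRET -> resume MAIN at PC=4 (depth now 0)
Event 17 (INT 0): INT 0 arrives: push (MAIN, PC=4), enter IRQ0 at PC=0 (depth now 1)
Event 18 (EXEC): [IRQ0] PC=0: INC 3 -> ACC=12
Event 19 (INT 1): INT 1 arrives: push (IRQ0, PC=1), enter IRQ1 at PC=0 (depth now 2)
Event 20 (EXEC): [IRQ1] PC=0: INC 2 -> ACC=14
Event 21 (EXEC): [IRQ1] PC=1: INC 1 -> ACC=15
Event 22 (EXEC): [IRQ1] PC=2: IRET -> resume IRQ0 at PC=1 (depth now 1)
Event 23 (EXEC): [IRQ0] PC=1: DEC 3 -> ACC=12
Event 24 (EXEC): [IRQ0] PC=2: IRET -> resume MAIN at PC=4 (depth now 0)
Event 25 (EXEC): [MAIN] PC=4: INC 1 -> ACC=13
Event 26 (EXEC): [MAIN] PC=5: HALT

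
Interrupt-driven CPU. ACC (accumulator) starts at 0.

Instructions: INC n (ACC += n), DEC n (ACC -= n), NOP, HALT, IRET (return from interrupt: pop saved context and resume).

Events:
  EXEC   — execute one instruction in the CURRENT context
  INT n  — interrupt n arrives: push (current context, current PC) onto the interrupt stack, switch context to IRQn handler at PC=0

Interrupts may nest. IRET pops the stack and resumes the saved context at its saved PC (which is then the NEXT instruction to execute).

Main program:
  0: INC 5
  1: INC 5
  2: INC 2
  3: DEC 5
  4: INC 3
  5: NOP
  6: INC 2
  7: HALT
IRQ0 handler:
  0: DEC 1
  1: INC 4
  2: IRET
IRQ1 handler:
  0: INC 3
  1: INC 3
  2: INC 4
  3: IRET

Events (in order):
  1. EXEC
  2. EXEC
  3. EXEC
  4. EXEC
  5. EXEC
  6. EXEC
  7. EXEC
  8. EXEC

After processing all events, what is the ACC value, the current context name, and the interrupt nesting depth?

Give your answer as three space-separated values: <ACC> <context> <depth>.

Event 1 (EXEC): [MAIN] PC=0: INC 5 -> ACC=5
Event 2 (EXEC): [MAIN] PC=1: INC 5 -> ACC=10
Event 3 (EXEC): [MAIN] PC=2: INC 2 -> ACC=12
Event 4 (EXEC): [MAIN] PC=3: DEC 5 -> ACC=7
Event 5 (EXEC): [MAIN] PC=4: INC 3 -> ACC=10
Event 6 (EXEC): [MAIN] PC=5: NOP
Event 7 (EXEC): [MAIN] PC=6: INC 2 -> ACC=12
Event 8 (EXEC): [MAIN] PC=7: HALT

Answer: 12 MAIN 0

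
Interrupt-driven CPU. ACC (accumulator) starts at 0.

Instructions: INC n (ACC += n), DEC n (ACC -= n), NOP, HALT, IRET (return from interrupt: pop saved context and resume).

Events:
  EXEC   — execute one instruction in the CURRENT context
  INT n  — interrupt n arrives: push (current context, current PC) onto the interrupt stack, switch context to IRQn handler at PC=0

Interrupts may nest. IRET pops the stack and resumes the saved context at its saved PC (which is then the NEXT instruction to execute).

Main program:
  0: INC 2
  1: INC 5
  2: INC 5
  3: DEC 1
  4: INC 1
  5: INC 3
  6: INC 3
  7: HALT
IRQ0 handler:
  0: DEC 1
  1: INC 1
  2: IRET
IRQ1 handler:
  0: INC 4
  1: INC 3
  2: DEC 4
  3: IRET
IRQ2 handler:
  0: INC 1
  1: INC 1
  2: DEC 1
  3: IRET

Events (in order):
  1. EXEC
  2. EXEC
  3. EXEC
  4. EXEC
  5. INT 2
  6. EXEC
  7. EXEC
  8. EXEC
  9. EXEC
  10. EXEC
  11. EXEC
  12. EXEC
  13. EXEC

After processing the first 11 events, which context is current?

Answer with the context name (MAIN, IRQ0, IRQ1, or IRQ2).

Event 1 (EXEC): [MAIN] PC=0: INC 2 -> ACC=2
Event 2 (EXEC): [MAIN] PC=1: INC 5 -> ACC=7
Event 3 (EXEC): [MAIN] PC=2: INC 5 -> ACC=12
Event 4 (EXEC): [MAIN] PC=3: DEC 1 -> ACC=11
Event 5 (INT 2): INT 2 arrives: push (MAIN, PC=4), enter IRQ2 at PC=0 (depth now 1)
Event 6 (EXEC): [IRQ2] PC=0: INC 1 -> ACC=12
Event 7 (EXEC): [IRQ2] PC=1: INC 1 -> ACC=13
Event 8 (EXEC): [IRQ2] PC=2: DEC 1 -> ACC=12
Event 9 (EXEC): [IRQ2] PC=3: IRET -> resume MAIN at PC=4 (depth now 0)
Event 10 (EXEC): [MAIN] PC=4: INC 1 -> ACC=13
Event 11 (EXEC): [MAIN] PC=5: INC 3 -> ACC=16

Answer: MAIN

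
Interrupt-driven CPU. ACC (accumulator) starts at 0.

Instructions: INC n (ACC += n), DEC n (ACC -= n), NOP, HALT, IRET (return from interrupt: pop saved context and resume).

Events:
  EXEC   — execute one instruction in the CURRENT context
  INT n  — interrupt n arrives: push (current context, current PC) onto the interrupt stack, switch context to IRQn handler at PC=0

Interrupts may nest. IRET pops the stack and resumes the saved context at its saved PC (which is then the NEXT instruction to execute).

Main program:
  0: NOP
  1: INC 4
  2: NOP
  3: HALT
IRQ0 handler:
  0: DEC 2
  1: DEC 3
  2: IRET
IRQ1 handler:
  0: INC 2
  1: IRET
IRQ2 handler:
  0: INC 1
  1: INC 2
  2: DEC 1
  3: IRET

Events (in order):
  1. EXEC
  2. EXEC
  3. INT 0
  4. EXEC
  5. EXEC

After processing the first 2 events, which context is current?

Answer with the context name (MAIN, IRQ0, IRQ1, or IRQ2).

Event 1 (EXEC): [MAIN] PC=0: NOP
Event 2 (EXEC): [MAIN] PC=1: INC 4 -> ACC=4

Answer: MAIN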